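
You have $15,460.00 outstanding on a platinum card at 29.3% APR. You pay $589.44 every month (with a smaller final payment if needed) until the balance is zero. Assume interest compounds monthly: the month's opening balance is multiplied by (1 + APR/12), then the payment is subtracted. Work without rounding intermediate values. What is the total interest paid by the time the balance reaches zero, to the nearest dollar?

$9,533

Monthly rate r = 29.3%/12 = 2.44167% = 0.0244167.
Payoff takes n = ⌈−ln(1 − rB₀/P)/ln(1+r)⌉ = ⌈42.398⌉ = 43 payments; the last is $236.34.
Total paid = 42·$589.44 + $236.34 = $24,992.82.
Total interest = total paid − principal = $24,992.82 − $15,460.00 = $9,532.82.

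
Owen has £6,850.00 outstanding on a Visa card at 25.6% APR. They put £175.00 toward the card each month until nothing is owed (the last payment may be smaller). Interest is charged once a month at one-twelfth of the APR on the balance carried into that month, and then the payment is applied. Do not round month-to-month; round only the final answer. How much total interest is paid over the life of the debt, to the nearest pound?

£8,090

Monthly rate r = 25.6%/12 = 2.13333% = 0.0213333.
Payoff takes n = ⌈−ln(1 − rB₀/P)/ln(1+r)⌉ = ⌈85.371⌉ = 86 payments; the last is £65.40.
Total paid = 85·£175.00 + £65.40 = £14,940.40.
Total interest = total paid − principal = £14,940.40 − £6,850.00 = £8,090.40.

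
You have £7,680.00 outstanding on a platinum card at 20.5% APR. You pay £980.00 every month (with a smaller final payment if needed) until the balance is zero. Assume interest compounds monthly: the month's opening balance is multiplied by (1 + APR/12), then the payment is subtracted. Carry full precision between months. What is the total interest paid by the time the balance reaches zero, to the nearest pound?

Monthly rate r = 20.5%/12 = 1.70833% = 0.0170833.
Payoff takes n = ⌈−ln(1 − rB₀/P)/ln(1+r)⌉ = ⌈8.485⌉ = 9 payments; the last is £477.44.
Total paid = 8·£980.00 + £477.44 = £8,317.44.
Total interest = total paid − principal = £8,317.44 − £7,680.00 = £637.44.

£637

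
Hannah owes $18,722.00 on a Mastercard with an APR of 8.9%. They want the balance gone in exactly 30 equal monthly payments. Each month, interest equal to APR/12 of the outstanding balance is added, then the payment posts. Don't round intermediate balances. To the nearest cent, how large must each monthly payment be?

$698.37

Monthly rate r = 8.9%/12 = 0.741667% = 0.00741667.
Level-payment amortization: P = B₀·r / (1 − (1+r)^(−n)) = 18722.00·0.00741667 / (1 − 1.00742^(−30)).
Denominator 1 − (1+r)^(−30) = 0.198827463.
P = 138.855 / 0.198827463 ≈ 698.37.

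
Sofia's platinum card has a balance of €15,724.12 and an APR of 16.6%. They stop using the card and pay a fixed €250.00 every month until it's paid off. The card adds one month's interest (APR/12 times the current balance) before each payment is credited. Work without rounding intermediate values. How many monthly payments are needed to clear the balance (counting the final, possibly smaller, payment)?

Monthly rate r = 16.6%/12 = 1.38333% = 0.0138333.
Recurrence: B ← B·(1+r) − €250.00.
Month 1: interest €217.52; balance after payment €15,691.64.
Month 2: interest €217.07; balance after payment €15,658.70.
Closed form: n = −ln(1 − rB₀/P)/ln(1+r) = −ln(0.12993)/ln(1.01383) ≈ 148.542, so the balance reaches zero during payment 149.

149 payments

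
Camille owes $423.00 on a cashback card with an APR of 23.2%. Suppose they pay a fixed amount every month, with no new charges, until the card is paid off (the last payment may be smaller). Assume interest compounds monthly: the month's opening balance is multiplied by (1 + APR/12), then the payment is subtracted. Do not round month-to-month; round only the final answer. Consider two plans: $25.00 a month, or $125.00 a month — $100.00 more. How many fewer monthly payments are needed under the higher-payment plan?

Monthly rate r = 23.2%/12 = 1.93333% = 0.0193333.
At $25.00/mo: n = ⌈−ln(1 − rB₀/P)/ln(1+r)⌉ = 21 payments (last $17.30); total interest = total paid − $423.00 = $94.30.
At $125.00/mo: 4 payments (last $66.99); total interest $18.99.
Payments saved = 21 − 4 = 17.

17 fewer payments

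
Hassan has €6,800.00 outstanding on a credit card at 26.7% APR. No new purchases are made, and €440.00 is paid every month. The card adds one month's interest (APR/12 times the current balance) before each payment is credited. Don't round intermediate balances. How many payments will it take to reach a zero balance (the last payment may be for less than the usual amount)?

20 payments

Monthly rate r = 26.7%/12 = 2.225% = 0.02225.
Recurrence: B ← B·(1+r) − €440.00.
Month 1: interest €151.30; balance after payment €6,511.30.
Month 2: interest €144.88; balance after payment €6,216.18.
Closed form: n = −ln(1 − rB₀/P)/ln(1+r) = −ln(0.65614)/ln(1.02225) ≈ 19.149, so the balance reaches zero during payment 20.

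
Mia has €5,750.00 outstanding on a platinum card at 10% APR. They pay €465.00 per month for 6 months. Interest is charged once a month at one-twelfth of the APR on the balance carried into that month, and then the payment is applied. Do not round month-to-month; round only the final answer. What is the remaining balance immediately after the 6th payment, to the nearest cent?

€3,194.78

Monthly rate r = 10%/12 = 0.833333% = 0.00833333.
Each month: B ← B·(1+r) − €465.00.
Month 1: interest €47.92; balance after payment €5,332.92.
Month 2: interest €44.44; balance after payment €4,912.36.
Month 3: interest €40.94; balance after payment €4,488.29.
Month 4: interest €37.40; balance after payment €4,060.70.
Month 5: interest €33.84; balance after payment €3,629.54.
Month 6: interest €30.25; balance after payment €3,194.78.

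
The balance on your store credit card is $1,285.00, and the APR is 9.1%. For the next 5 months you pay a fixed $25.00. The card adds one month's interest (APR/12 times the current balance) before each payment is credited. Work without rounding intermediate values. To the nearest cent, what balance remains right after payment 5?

$1,207.56

Monthly rate r = 9.1%/12 = 0.758333% = 0.00758333.
Each month: B ← B·(1+r) − $25.00.
Month 1: interest $9.74; balance after payment $1,269.74.
Month 2: interest $9.63; balance after payment $1,254.37.
Month 3: interest $9.51; balance after payment $1,238.89.
Month 4: interest $9.39; balance after payment $1,223.28.
Month 5: interest $9.28; balance after payment $1,207.56.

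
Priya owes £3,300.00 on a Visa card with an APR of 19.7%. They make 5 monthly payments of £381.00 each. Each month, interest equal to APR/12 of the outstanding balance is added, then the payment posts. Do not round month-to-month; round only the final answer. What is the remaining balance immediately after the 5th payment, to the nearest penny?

Monthly rate r = 19.7%/12 = 1.64167% = 0.0164167.
Each month: B ← B·(1+r) − £381.00.
Month 1: interest £54.17; balance after payment £2,973.18.
Month 2: interest £48.81; balance after payment £2,640.98.
Month 3: interest £43.36; balance after payment £2,303.34.
Month 4: interest £37.81; balance after payment £1,960.15.
Month 5: interest £32.18; balance after payment £1,611.33.

£1,611.33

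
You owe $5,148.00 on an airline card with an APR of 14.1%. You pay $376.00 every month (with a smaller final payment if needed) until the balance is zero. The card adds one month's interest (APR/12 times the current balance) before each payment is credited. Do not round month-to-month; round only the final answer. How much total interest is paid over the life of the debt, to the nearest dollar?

Monthly rate r = 14.1%/12 = 1.175% = 0.01175.
Payoff takes n = ⌈−ln(1 − rB₀/P)/ln(1+r)⌉ = ⌈15.015⌉ = 16 payments; the last is $5.60.
Total paid = 15·$376.00 + $5.60 = $5,645.60.
Total interest = total paid − principal = $5,645.60 − $5,148.00 = $497.60.

$498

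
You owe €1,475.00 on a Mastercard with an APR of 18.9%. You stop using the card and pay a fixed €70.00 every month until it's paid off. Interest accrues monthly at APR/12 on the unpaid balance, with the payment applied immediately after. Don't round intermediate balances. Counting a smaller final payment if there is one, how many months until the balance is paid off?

26 payments

Monthly rate r = 18.9%/12 = 1.575% = 0.01575.
Recurrence: B ← B·(1+r) − €70.00.
Month 1: interest €23.23; balance after payment €1,428.23.
Month 2: interest €22.49; balance after payment €1,380.73.
Closed form: n = −ln(1 − rB₀/P)/ln(1+r) = −ln(0.66813)/ln(1.01575) ≈ 25.806, so the balance reaches zero during payment 26.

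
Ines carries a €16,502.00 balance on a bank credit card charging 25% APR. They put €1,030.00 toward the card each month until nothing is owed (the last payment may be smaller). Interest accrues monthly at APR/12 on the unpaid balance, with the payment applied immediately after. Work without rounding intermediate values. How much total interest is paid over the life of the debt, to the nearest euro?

€3,788

Monthly rate r = 25%/12 = 2.08333% = 0.0208333.
Payoff takes n = ⌈−ln(1 − rB₀/P)/ln(1+r)⌉ = ⌈19.697⌉ = 20 payments; the last is €719.89.
Total paid = 19·€1,030.00 + €719.89 = €20,289.89.
Total interest = total paid − principal = €20,289.89 − €16,502.00 = €3,787.89.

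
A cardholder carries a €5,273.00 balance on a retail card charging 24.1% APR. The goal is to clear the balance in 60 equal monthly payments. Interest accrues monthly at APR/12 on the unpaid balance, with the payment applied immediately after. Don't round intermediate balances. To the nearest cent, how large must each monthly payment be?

Monthly rate r = 24.1%/12 = 2.00833% = 0.0200833.
Level-payment amortization: P = B₀·r / (1 − (1+r)^(−n)) = 5273.00·0.0200833 / (1 − 1.02008^(−60)).
Denominator 1 − (1+r)^(−60) = 0.696708048.
P = 105.899 / 0.696708048 ≈ 152.00.

€152.00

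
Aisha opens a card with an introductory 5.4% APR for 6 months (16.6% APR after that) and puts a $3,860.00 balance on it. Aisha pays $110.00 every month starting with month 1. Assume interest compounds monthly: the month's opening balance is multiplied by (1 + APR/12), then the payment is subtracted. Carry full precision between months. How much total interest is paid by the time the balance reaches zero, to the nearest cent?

$1,089.17

Promo months 1–6 at r₀ = 5.4%/12 = 0.0045; months 7+ at r₁ = 16.6%/12 = 0.0138333.
After month 6: iterate B ← B·(1+r₀) − $110.00 for 6 months → $3,297.93.
Then at r₁ with $110.00/mo: n₂ = −ln(1 − r₁·B/P)/ln(1+r₁) ≈ 38.99 → 39 more payments.
Total paid = 44·$110.00 + $109.17 = $4,949.17; interest = $4,949.17 − $3,860.00 = $1,089.17.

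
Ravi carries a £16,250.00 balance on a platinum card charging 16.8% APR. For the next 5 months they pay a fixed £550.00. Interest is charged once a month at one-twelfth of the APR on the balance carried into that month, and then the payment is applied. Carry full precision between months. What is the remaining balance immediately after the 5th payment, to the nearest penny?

Monthly rate r = 16.8%/12 = 1.4% = 0.014.
Each month: B ← B·(1+r) − £550.00.
Month 1: interest £227.50; balance after payment £15,927.50.
Month 2: interest £222.99; balance after payment £15,600.49.
Month 3: interest £218.41; balance after payment £15,268.89.
Month 4: interest £213.76; balance after payment £14,932.66.
Month 5: interest £209.06; balance after payment £14,591.71.

£14,591.71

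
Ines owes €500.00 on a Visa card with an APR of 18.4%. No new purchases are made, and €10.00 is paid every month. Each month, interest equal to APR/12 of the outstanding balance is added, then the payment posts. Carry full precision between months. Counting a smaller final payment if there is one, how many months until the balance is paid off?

96 months

Monthly rate r = 18.4%/12 = 1.53333% = 0.0153333.
Recurrence: B ← B·(1+r) − €10.00.
Month 1: interest €7.67; balance after payment €497.67.
Month 2: interest €7.63; balance after payment €495.30.
Closed form: n = −ln(1 − rB₀/P)/ln(1+r) = −ln(0.23333)/ln(1.01533) ≈ 95.636, so the balance reaches zero during payment 96.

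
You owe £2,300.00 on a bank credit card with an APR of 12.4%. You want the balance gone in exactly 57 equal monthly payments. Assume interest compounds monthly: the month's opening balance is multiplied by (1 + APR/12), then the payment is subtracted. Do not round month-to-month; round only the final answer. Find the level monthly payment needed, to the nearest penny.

Monthly rate r = 12.4%/12 = 1.03333% = 0.0103333.
Level-payment amortization: P = B₀·r / (1 − (1+r)^(−n)) = 2300.00·0.0103333 / (1 − 1.01033^(−57)).
Denominator 1 − (1+r)^(−57) = 0.443438519.
P = 23.7667 / 0.443438519 ≈ 53.60.

£53.60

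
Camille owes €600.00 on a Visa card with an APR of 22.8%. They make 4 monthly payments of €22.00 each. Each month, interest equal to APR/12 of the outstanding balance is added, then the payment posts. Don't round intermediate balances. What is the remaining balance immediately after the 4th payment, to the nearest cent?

Monthly rate r = 22.8%/12 = 1.9% = 0.019.
Each month: B ← B·(1+r) − €22.00.
Month 1: interest €11.40; balance after payment €589.40.
Month 2: interest €11.20; balance after payment €578.60.
Month 3: interest €10.99; balance after payment €567.59.
Month 4: interest €10.78; balance after payment €556.38.

€556.38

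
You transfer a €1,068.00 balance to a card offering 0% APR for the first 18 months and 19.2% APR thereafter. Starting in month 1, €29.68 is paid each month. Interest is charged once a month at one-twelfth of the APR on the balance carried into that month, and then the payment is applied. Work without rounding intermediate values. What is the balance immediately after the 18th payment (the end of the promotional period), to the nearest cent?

€533.76

Promo months 1–18 at r₀ = 0%/12 = 0; months 19+ at r₁ = 19.2%/12 = 0.016.
After month 18 (no interest yet): B = €1,068.00 − 18·€29.68 = €533.76.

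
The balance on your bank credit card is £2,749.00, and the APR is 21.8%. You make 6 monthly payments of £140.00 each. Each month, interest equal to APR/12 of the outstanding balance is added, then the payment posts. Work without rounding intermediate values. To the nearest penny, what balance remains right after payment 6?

Monthly rate r = 21.8%/12 = 1.81667% = 0.0181667.
Each month: B ← B·(1+r) − £140.00.
Month 1: interest £49.94; balance after payment £2,658.94.
Month 2: interest £48.30; balance after payment £2,567.24.
Month 3: interest £46.64; balance after payment £2,473.88.
Month 4: interest £44.94; balance after payment £2,378.82.
Month 5: interest £43.22; balance after payment £2,282.04.
Month 6: interest £41.46; balance after payment £2,183.50.

£2,183.50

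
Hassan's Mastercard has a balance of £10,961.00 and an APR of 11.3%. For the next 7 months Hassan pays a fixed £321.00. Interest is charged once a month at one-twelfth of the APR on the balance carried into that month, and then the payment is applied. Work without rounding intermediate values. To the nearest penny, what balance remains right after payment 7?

£9,392.76

Monthly rate r = 11.3%/12 = 0.941667% = 0.00941667.
Each month: B ← B·(1+r) − £321.00.
Month 1: interest £103.22; balance after payment £10,743.22.
Month 2: interest £101.17; balance after payment £10,523.38.
Month 3: interest £99.10; balance after payment £10,301.48.
Month 4: interest £97.01; balance after payment £10,077.48.
Month 5: interest £94.90; balance after payment £9,851.38.
Month 6: interest £92.77; balance after payment £9,623.15.
Month 7: interest £90.62; balance after payment £9,392.76.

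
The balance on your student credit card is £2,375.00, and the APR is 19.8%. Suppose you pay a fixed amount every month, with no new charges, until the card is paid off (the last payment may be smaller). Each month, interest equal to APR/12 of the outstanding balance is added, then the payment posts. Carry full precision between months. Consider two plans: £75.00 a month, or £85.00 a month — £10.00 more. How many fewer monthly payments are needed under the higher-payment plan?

8 fewer payments

Monthly rate r = 19.8%/12 = 1.65% = 0.0165.
At £75.00/mo: n = ⌈−ln(1 − rB₀/P)/ln(1+r)⌉ = 46 payments (last £12.69); total interest = total paid − £2,375.00 = £1,012.69.
At £85.00/mo: 38 payments (last £65.44); total interest £835.44.
Payments saved = 46 − 38 = 8.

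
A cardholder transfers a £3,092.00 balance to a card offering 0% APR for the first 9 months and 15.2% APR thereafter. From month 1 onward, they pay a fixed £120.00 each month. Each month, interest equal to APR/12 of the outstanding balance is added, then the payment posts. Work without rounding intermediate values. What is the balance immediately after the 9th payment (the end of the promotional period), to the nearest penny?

£2,012.00

Promo months 1–9 at r₀ = 0%/12 = 0; months 10+ at r₁ = 15.2%/12 = 0.0126667.
After month 9 (no interest yet): B = £3,092.00 − 9·£120.00 = £2,012.00.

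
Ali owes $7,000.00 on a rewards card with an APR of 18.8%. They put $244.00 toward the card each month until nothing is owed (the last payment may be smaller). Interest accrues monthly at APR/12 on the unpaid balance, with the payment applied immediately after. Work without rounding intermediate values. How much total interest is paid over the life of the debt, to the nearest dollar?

$2,369

Monthly rate r = 18.8%/12 = 1.56667% = 0.0156667.
Payoff takes n = ⌈−ln(1 − rB₀/P)/ln(1+r)⌉ = ⌈38.394⌉ = 39 payments; the last is $96.61.
Total paid = 38·$244.00 + $96.61 = $9,368.61.
Total interest = total paid − principal = $9,368.61 − $7,000.00 = $2,368.61.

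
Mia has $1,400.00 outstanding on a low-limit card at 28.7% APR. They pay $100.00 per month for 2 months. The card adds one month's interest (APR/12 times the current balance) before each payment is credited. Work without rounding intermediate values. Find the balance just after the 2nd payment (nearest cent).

$1,265.38

Monthly rate r = 28.7%/12 = 2.39167% = 0.0239167.
Each month: B ← B·(1+r) − $100.00.
Month 1: interest $33.48; balance after payment $1,333.48.
Month 2: interest $31.89; balance after payment $1,265.38.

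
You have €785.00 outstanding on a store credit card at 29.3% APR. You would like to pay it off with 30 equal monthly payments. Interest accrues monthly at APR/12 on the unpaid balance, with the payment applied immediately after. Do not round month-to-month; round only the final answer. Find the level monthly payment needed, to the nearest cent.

€37.21

Monthly rate r = 29.3%/12 = 2.44167% = 0.0244167.
Level-payment amortization: P = B₀·r / (1 − (1+r)^(−n)) = 785.00·0.0244167 / (1 − 1.02442^(−30)).
Denominator 1 − (1+r)^(−30) = 0.515045568.
P = 19.1671 / 0.515045568 ≈ 37.21.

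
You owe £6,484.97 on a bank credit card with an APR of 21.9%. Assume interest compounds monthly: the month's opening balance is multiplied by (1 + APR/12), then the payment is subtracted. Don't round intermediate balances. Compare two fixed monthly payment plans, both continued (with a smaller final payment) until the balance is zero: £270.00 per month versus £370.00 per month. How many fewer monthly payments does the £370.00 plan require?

Monthly rate r = 21.9%/12 = 1.825% = 0.01825.
At £270.00/mo: n = ⌈−ln(1 − rB₀/P)/ln(1+r)⌉ = 32 payments (last £242.11); total interest = total paid − £6,484.97 = £2,127.14.
At £370.00/mo: 22 payments (last £116.76); total interest £1,401.79.
Payments saved = 32 − 22 = 10.

10 fewer payments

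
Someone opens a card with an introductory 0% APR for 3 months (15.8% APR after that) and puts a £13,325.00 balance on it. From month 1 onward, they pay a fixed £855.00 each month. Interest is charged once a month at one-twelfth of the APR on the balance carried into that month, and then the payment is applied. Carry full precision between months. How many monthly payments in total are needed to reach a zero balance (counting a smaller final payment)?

Promo months 1–3 at r₀ = 0%/12 = 0; months 4+ at r₁ = 15.8%/12 = 0.0131667.
After month 3 (no interest yet): B = £13,325.00 − 3·£855.00 = £10,760.00.
Then at r₁ with £855.00/mo: n₂ = −ln(1 − r₁·B/P)/ln(1+r₁) ≈ 13.85 → 14 more payments.

17 payments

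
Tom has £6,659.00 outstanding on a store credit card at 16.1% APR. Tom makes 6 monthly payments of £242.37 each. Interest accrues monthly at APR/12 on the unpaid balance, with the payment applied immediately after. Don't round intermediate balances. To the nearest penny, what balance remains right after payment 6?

Monthly rate r = 16.1%/12 = 1.34167% = 0.0134167.
Each month: B ← B·(1+r) − £242.37.
Month 1: interest £89.34; balance after payment £6,505.97.
Month 2: interest £87.29; balance after payment £6,350.89.
Month 3: interest £85.21; balance after payment £6,193.73.
Month 4: interest £83.10; balance after payment £6,034.46.
Month 5: interest £80.96; balance after payment £5,873.05.
Month 6: interest £78.80; balance after payment £5,709.48.

£5,709.48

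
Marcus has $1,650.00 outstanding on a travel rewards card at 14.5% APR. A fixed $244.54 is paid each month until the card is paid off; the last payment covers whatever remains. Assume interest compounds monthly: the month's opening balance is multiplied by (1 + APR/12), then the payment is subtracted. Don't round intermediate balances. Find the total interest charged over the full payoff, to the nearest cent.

Monthly rate r = 14.5%/12 = 1.20833% = 0.0120833.
Payoff takes n = ⌈−ln(1 − rB₀/P)/ln(1+r)⌉ = ⌈7.081⌉ = 8 payments; the last is $19.87.
Total paid = 7·$244.54 + $19.87 = $1,731.65.
Total interest = total paid − principal = $1,731.65 − $1,650.00 = $81.65.

$81.65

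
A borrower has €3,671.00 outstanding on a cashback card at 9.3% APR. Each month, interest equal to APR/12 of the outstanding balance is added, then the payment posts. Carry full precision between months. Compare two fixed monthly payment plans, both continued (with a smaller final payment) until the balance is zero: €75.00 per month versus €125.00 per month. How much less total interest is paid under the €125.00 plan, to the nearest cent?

€452.07

Monthly rate r = 9.3%/12 = 0.775% = 0.00775.
At €75.00/mo: n = ⌈−ln(1 − rB₀/P)/ln(1+r)⌉ = 62 payments (last €58.72); total interest = total paid − €3,671.00 = €962.72.
At €125.00/mo: 34 payments (last €56.65); total interest €510.65.
Interest saved = €962.72 − €510.65 = €452.07.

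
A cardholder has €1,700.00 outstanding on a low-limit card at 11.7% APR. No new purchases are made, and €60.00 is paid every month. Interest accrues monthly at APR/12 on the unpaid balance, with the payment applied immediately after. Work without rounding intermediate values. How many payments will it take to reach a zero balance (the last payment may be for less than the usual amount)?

Monthly rate r = 11.7%/12 = 0.975% = 0.00975.
Recurrence: B ← B·(1+r) − €60.00.
Month 1: interest €16.57; balance after payment €1,656.58.
Month 2: interest €16.15; balance after payment €1,612.73.
Closed form: n = −ln(1 − rB₀/P)/ln(1+r) = −ln(0.72375)/ln(1.00975) ≈ 33.321, so the balance reaches zero during payment 34.

34 months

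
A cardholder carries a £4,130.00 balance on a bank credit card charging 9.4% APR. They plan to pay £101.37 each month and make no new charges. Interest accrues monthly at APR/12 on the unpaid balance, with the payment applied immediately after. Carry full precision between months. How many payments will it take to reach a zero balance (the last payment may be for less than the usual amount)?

50 months

Monthly rate r = 9.4%/12 = 0.783333% = 0.00783333.
Recurrence: B ← B·(1+r) − £101.37.
Month 1: interest £32.35; balance after payment £4,060.98.
Month 2: interest £31.81; balance after payment £3,991.42.
Closed form: n = −ln(1 − rB₀/P)/ln(1+r) = −ln(0.68086)/ln(1.00783) ≈ 49.265, so the balance reaches zero during payment 50.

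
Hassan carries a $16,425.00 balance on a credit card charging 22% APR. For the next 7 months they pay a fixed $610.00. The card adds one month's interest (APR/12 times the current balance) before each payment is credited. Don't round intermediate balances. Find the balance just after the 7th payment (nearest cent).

Monthly rate r = 22%/12 = 1.83333% = 0.0183333.
Each month: B ← B·(1+r) − $610.00.
Month 1: interest $301.12; balance after payment $16,116.12.
Month 2: interest $295.46; balance after payment $15,801.59.
Month 3: interest $289.70; balance after payment $15,481.28.
Month 4: interest $283.82; balance after payment $15,155.11.
Month 5: interest $277.84; balance after payment $14,822.95.
Month 6: interest $271.75; balance after payment $14,484.70.
Month 7: interest $265.55; balance after payment $14,140.26.

$14,140.26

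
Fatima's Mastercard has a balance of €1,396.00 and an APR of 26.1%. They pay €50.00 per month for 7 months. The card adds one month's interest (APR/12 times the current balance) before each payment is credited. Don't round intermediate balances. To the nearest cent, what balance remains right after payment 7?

€1,249.24

Monthly rate r = 26.1%/12 = 2.175% = 0.02175.
Each month: B ← B·(1+r) − €50.00.
Month 1: interest €30.36; balance after payment €1,376.36.
Month 2: interest €29.94; balance after payment €1,356.30.
Month 3: interest €29.50; balance after payment €1,335.80.
Month 4: interest €29.05; balance after payment €1,314.85.
Month 5: interest €28.60; balance after payment €1,293.45.
Month 6: interest €28.13; balance after payment €1,271.58.
Month 7: interest €27.66; balance after payment €1,249.24.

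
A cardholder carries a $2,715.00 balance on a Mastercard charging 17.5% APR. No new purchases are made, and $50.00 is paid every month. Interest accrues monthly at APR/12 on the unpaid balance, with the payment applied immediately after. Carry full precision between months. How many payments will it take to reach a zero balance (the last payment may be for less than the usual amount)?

Monthly rate r = 17.5%/12 = 1.45833% = 0.0145833.
Recurrence: B ← B·(1+r) − $50.00.
Month 1: interest $39.59; balance after payment $2,704.59.
Month 2: interest $39.44; balance after payment $2,694.04.
Closed form: n = −ln(1 − rB₀/P)/ln(1+r) = −ln(0.20813)/ln(1.01458) ≈ 108.414, so the balance reaches zero during payment 109.

109 months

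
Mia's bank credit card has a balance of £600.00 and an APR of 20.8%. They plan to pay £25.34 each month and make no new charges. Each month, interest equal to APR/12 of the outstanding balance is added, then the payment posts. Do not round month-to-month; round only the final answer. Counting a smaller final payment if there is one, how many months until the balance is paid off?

Monthly rate r = 20.8%/12 = 1.73333% = 0.0173333.
Recurrence: B ← B·(1+r) − £25.34.
Month 1: interest £10.40; balance after payment £585.06.
Month 2: interest £10.14; balance after payment £569.86.
Closed form: n = −ln(1 − rB₀/P)/ln(1+r) = −ln(0.58958)/ln(1.01733) ≈ 30.745, so the balance reaches zero during payment 31.

31 payments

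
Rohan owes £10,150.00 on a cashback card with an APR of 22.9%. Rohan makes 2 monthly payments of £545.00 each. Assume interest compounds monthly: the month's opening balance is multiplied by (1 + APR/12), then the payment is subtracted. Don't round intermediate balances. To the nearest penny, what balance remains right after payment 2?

Monthly rate r = 22.9%/12 = 1.90833% = 0.0190833.
Each month: B ← B·(1+r) − £545.00.
Month 1: interest £193.70; balance after payment £9,798.70.
Month 2: interest £186.99; balance after payment £9,440.69.

£9,440.69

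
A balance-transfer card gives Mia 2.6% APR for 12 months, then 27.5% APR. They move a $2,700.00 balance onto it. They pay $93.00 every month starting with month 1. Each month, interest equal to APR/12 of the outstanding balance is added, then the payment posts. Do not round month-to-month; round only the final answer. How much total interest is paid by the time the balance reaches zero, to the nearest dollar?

$544

Promo months 1–12 at r₀ = 2.6%/12 = 0.00216667; months 13+ at r₁ = 27.5%/12 = 0.0229167.
After month 12: iterate B ← B·(1+r₀) − $93.00 for 12 months → $1,641.65.
Then at r₁ with $93.00/mo: n₂ = −ln(1 − r₁·B/P)/ln(1+r₁) ≈ 22.88 → 23 more payments.
Total paid = 34·$93.00 + $81.89 = $3,243.89; interest = $3,243.89 − $2,700.00 = $543.89.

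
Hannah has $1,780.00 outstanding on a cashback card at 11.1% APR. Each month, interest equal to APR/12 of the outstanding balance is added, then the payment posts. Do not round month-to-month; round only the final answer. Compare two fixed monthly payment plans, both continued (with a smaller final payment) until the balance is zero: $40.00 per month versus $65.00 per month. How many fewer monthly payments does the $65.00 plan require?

26 fewer payments

Monthly rate r = 11.1%/12 = 0.925% = 0.00925.
At $40.00/mo: n = ⌈−ln(1 − rB₀/P)/ln(1+r)⌉ = 58 payments (last $24.22); total interest = total paid − $1,780.00 = $524.22.
At $65.00/mo: 32 payments (last $47.15); total interest $282.15.
Payments saved = 58 − 32 = 26.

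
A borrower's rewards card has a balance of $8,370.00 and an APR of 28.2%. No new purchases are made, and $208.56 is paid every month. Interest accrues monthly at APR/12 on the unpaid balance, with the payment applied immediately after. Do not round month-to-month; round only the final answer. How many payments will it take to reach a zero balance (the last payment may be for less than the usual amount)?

124 months

Monthly rate r = 28.2%/12 = 2.35% = 0.0235.
Recurrence: B ← B·(1+r) − $208.56.
Month 1: interest $196.69; balance after payment $8,358.14.
Month 2: interest $196.42; balance after payment $8,345.99.
Closed form: n = −ln(1 − rB₀/P)/ln(1+r) = −ln(0.05689)/ln(1.0235) ≈ 123.412, so the balance reaches zero during payment 124.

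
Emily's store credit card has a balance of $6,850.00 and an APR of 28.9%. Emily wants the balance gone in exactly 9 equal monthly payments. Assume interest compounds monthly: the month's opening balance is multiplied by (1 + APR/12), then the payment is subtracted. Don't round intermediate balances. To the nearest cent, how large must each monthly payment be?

$855.67

Monthly rate r = 28.9%/12 = 2.40833% = 0.0240833.
Level-payment amortization: P = B₀·r / (1 − (1+r)^(−n)) = 6850.00·0.0240833 / (1 − 1.02408^(−9)).
Denominator 1 − (1+r)^(−9) = 0.192797838.
P = 164.971 / 0.192797838 ≈ 855.67.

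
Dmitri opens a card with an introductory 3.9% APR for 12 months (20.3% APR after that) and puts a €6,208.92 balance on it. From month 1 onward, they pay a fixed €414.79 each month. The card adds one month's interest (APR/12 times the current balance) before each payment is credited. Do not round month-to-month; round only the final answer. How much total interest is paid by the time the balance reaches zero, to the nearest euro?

Promo months 1–12 at r₀ = 3.9%/12 = 0.00325; months 13+ at r₁ = 20.3%/12 = 0.0169167.
After month 12: iterate B ← B·(1+r₀) − €414.79 for 12 months → €1,388.02.
Then at r₁ with €414.79/mo: n₂ = −ln(1 − r₁·B/P)/ln(1+r₁) ≈ 3.47 → 4 more payments.
Total paid = 15·€414.79 + €197.41 = €6,419.26; interest = €6,419.26 − €6,208.92 = €210.34.

€210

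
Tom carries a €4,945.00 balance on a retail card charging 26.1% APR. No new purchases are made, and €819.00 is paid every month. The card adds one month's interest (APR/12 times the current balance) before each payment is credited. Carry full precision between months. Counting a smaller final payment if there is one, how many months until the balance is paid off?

Monthly rate r = 26.1%/12 = 2.175% = 0.02175.
Recurrence: B ← B·(1+r) − €819.00.
Month 1: interest €107.55; balance after payment €4,233.55.
Month 2: interest €92.08; balance after payment €3,506.63.
Closed form: n = −ln(1 − rB₀/P)/ln(1+r) = −ln(0.86868)/ln(1.02175) ≈ 6.543, so the balance reaches zero during payment 7.

7 months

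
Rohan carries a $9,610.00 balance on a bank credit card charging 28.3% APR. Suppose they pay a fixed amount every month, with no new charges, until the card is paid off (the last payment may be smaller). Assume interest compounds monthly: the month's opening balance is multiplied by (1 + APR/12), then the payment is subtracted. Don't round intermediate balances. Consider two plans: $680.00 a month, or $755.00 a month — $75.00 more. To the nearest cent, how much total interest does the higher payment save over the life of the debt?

Monthly rate r = 28.3%/12 = 2.35833% = 0.0235833.
At $680.00/mo: n = ⌈−ln(1 − rB₀/P)/ln(1+r)⌉ = 18 payments (last $268.38); total interest = total paid − $9,610.00 = $2,218.38.
At $755.00/mo: 16 payments (last $237.98); total interest $1,952.98.
Interest saved = $2,218.38 − $1,952.98 = $265.40.

$265.40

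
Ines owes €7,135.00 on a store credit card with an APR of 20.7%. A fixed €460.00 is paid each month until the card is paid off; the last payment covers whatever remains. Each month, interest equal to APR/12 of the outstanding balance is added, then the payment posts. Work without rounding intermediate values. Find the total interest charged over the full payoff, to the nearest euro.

€1,240

Monthly rate r = 20.7%/12 = 1.725% = 0.01725.
Payoff takes n = ⌈−ln(1 − rB₀/P)/ln(1+r)⌉ = ⌈18.206⌉ = 19 payments; the last is €95.45.
Total paid = 18·€460.00 + €95.45 = €8,375.45.
Total interest = total paid − principal = €8,375.45 − €7,135.00 = €1,240.45.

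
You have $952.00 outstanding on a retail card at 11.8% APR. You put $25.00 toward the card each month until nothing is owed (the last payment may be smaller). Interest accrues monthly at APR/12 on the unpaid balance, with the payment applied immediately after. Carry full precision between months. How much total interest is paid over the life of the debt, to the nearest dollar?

$247

Monthly rate r = 11.8%/12 = 0.983333% = 0.00983333.
Payoff takes n = ⌈−ln(1 − rB₀/P)/ln(1+r)⌉ = ⌈47.942⌉ = 48 payments; the last is $23.56.
Total paid = 47·$25.00 + $23.56 = $1,198.56.
Total interest = total paid − principal = $1,198.56 − $952.00 = $246.56.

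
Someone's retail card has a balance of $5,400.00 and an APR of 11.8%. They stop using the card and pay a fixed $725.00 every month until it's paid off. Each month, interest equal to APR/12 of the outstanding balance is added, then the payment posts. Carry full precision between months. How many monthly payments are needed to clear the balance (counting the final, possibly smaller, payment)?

Monthly rate r = 11.8%/12 = 0.983333% = 0.00983333.
Recurrence: B ← B·(1+r) − $725.00.
Month 1: interest $53.10; balance after payment $4,728.10.
Month 2: interest $46.49; balance after payment $4,049.59.
Closed form: n = −ln(1 − rB₀/P)/ln(1+r) = −ln(0.92676)/ln(1.00983) ≈ 7.773, so the balance reaches zero during payment 8.

8 payments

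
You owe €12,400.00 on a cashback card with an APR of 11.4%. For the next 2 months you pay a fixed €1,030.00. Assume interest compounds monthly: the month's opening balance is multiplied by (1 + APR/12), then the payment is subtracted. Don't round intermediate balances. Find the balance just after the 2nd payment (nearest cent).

€10,566.93

Monthly rate r = 11.4%/12 = 0.95% = 0.0095.
Each month: B ← B·(1+r) − €1,030.00.
Month 1: interest €117.80; balance after payment €11,487.80.
Month 2: interest €109.13; balance after payment €10,566.93.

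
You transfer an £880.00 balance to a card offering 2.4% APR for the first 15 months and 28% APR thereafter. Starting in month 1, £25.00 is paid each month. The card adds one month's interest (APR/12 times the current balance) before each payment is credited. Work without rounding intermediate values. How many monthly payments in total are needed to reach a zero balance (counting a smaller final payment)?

Promo months 1–15 at r₀ = 2.4%/12 = 0.002; months 16+ at r₁ = 28%/12 = 0.0233333.
After month 15: iterate B ← B·(1+r₀) − £25.00 for 15 months → £526.48.
Then at r₁ with £25.00/mo: n₂ = −ln(1 − r₁·B/P)/ln(1+r₁) ≈ 29.31 → 30 more payments.

45 payments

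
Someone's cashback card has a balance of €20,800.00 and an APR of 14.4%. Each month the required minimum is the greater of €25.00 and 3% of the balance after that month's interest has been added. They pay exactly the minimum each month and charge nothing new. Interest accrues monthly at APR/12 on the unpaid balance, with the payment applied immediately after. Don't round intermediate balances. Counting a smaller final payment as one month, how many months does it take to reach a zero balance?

217 months

Monthly rate r = 14.4%/12 = 1.2% = 0.012.
While 3% of the post-interest balance exceeds €25.00, each month B ← (B·(1+r))·(1 − 0.03), i.e. B shrinks by the factor (1+r)·0.97 = 0.98164.
This holds for months 1–175. Entering month 176 the balance is €812.28; 3% of the post-interest balance is now below €25.00, so the flat €25.00 minimum applies from here.
From month 176 a fixed €25.00 at rate r clears €812.28 in 42 more payments. Total: 175 + 42 = 217 months.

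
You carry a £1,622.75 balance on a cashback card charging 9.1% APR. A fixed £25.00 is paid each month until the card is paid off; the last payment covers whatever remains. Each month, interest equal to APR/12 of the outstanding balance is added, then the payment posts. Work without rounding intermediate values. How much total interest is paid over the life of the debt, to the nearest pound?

£620

Monthly rate r = 9.1%/12 = 0.758333% = 0.00758333.
Payoff takes n = ⌈−ln(1 − rB₀/P)/ln(1+r)⌉ = ⌈89.710⌉ = 90 payments; the last is £17.77.
Total paid = 89·£25.00 + £17.77 = £2,242.77.
Total interest = total paid − principal = £2,242.77 − £1,622.75 = £620.02.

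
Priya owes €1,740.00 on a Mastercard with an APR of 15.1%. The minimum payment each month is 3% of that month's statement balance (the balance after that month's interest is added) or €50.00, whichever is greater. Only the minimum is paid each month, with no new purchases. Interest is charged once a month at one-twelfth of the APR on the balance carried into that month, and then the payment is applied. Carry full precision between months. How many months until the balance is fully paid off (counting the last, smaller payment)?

46 months

Monthly rate r = 15.1%/12 = 1.25833% = 0.0125833.
While 3% of the post-interest balance exceeds €50.00, each month B ← (B·(1+r))·(1 − 0.03), i.e. B shrinks by the factor (1+r)·0.97 = 0.98221.
This holds for months 1–4. Entering month 5 the balance is €1,619.42; 3% of the post-interest balance is now below €50.00, so the flat €50.00 minimum applies from here.
From month 5 a fixed €50.00 at rate r clears €1,619.42 in 42 more payments. Total: 4 + 42 = 46 months.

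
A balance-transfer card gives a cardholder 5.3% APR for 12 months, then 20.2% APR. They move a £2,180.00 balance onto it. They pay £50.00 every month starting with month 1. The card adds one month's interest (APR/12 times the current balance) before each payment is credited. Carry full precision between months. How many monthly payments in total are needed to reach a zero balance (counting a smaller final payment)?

Promo months 1–12 at r₀ = 5.3%/12 = 0.00441667; months 13+ at r₁ = 20.2%/12 = 0.0168333.
After month 12: iterate B ← B·(1+r₀) − £50.00 for 12 months → £1,683.60.
Then at r₁ with £50.00/mo: n₂ = −ln(1 − r₁·B/P)/ln(1+r₁) ≈ 50.12 → 51 more payments.

63 payments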